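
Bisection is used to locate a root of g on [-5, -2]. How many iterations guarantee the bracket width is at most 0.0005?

Width after n steps is 3/2^n. Need 2^n ≥ 3/0.0005 = 6000.
2^12 = 4096 < 6000 ≤ 2^13 = 8192, so n = 13.

13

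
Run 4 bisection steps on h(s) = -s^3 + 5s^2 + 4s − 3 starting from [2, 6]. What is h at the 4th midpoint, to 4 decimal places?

h(4) = 29 > 0, so the root lies in [4, 6]
h(5) = 17 > 0, so the root lies in [5, 6]
h(5.5) = 3.875 > 0, so the root lies in [5.5, 6]
h(5.75) = -4.7969 < 0, so the root lies in [5.5, 5.75]

-4.7969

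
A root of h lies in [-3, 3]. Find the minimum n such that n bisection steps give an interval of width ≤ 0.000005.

Width after n steps is 6/2^n. Need 2^n ≥ 6/0.000005 = 1200000.
2^20 = 1048576 < 1200000 ≤ 2^21 = 2097152, so n = 21.

21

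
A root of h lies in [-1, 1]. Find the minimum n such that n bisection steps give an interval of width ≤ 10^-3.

11

Width after n steps is 2/2^n. Need 2^n ≥ 2/10^-3 = 2000.
2^10 = 1024 < 2000 ≤ 2^11 = 2048, so n = 11.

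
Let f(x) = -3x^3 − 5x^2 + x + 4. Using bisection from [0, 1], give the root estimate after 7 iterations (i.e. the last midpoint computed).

0.8046875

midpoint 0.5: f = 2.875 > 0 → [0.5, 1]
midpoint 0.75: f = 0.671875 > 0 → [0.75, 1]
midpoint 0.875: f = -0.962891 < 0 → [0.75, 0.875]
midpoint 0.8125: f = -0.0974 < 0 → [0.75, 0.8125]
midpoint 0.78125: f = 0.299 > 0 → [0.78125, 0.8125]
midpoint 0.796875: f = 0.1038 > 0 → [0.796875, 0.8125]
midpoint 0.8046875: f = 0.0039 > 0 → [0.8046875, 0.8125]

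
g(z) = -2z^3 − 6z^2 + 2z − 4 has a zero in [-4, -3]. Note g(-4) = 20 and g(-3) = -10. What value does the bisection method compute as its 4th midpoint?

-3.4375

z = -3.5 gives g = 1.25, positive; keep [-3.5, -3]
z = -3.25 gives g = -5.21875, negative; keep [-3.5, -3.25]
z = -3.375 gives g = -2.207031, negative; keep [-3.5, -3.375]
z = -3.4375 gives g = -0.5356, negative; keep [-3.5, -3.4375]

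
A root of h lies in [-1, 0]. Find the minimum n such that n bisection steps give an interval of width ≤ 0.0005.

11

Width after n steps is 1/2^n. Need 2^n ≥ 1/0.0005 = 2000.
2^10 = 1024 < 2000 ≤ 2^11 = 2048, so n = 11.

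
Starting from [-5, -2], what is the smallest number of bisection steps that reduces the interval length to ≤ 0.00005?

Width after n steps is 3/2^n. Need 2^n ≥ 3/0.00005 = 60000.
2^15 = 32768 < 60000 ≤ 2^16 = 65536, so n = 16.

16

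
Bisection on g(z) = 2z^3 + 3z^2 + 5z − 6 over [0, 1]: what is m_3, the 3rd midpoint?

midpoint 0.5: g = -2.5 < 0 → [0.5, 1]
midpoint 0.75: g = 0.28125 > 0 → [0.5, 0.75]
midpoint 0.625: g = -1.214844 < 0 → [0.625, 0.75]

0.625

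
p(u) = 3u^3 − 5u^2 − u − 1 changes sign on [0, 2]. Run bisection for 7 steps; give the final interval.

midpoint 1: p = -4 < 0 → [1, 2]
midpoint 1.5: p = -3.625 < 0 → [1.5, 2]
midpoint 1.75: p = -1.984375 < 0 → [1.75, 2]
midpoint 1.875: p = -0.6777 < 0 → [1.875, 2]
midpoint 1.9375: p = 0.1125 > 0 → [1.875, 1.9375]
midpoint 1.90625: p = -0.2945 < 0 → [1.90625, 1.9375]
midpoint 1.921875: p = -0.094 < 0 → [1.921875, 1.9375]

[1.921875, 1.9375]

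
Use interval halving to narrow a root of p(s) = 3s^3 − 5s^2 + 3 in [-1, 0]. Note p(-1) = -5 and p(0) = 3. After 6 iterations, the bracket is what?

[-0.65625, -0.640625]

s = -0.5 gives p = 1.375, positive; keep [-1, -0.5]
s = -0.75 gives p = -1.078125, negative; keep [-0.75, -0.5]
s = -0.625 gives p = 0.314453, positive; keep [-0.75, -0.625]
s = -0.6875 gives p = -0.3381, negative; keep [-0.6875, -0.625]
s = -0.65625 gives p = -0.0012, negative; keep [-0.65625, -0.625]
s = -0.640625 gives p = 0.1593, positive; keep [-0.65625, -0.640625]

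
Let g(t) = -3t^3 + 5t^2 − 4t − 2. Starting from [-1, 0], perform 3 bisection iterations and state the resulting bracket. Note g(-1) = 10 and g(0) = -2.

midpoint -0.5: g = 1.625 > 0 → [-0.5, 0]
midpoint -0.25: g = -0.640625 < 0 → [-0.5, -0.25]
midpoint -0.375: g = 0.361328 > 0 → [-0.375, -0.25]

[-0.375, -0.25]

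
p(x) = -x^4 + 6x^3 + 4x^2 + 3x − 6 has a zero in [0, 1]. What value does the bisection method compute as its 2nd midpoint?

0.75

x = 0.5 gives p = -2.8125, negative; keep [0.5, 1]
x = 0.75 gives p = 0.714844, positive; keep [0.5, 0.75]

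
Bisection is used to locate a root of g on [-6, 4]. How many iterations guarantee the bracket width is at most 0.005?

11

Width after n steps is 10/2^n. Need 2^n ≥ 10/0.005 = 2000.
2^10 = 1024 < 2000 ≤ 2^11 = 2048, so n = 11.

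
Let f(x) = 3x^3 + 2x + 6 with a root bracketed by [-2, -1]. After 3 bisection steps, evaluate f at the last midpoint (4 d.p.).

midpoint -1.5: f = -7.125 < 0 → [-1.5, -1]
midpoint -1.25: f = -2.359375 < 0 → [-1.25, -1]
midpoint -1.125: f = -0.521484 < 0 → [-1.125, -1]

-0.5215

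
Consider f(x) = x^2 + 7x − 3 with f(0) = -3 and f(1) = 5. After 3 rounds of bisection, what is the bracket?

[0.375, 0.5]

m = 0.5, f(m) = 0.75 (+); new bracket [0, 0.5]
m = 0.25, f(m) = -1.1875 (−); new bracket [0.25, 0.5]
m = 0.375, f(m) = -0.234375 (−); new bracket [0.375, 0.5]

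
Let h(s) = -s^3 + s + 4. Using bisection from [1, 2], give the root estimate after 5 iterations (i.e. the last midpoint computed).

1.78125

h(1.5) = 2.125 > 0, so the root lies in [1.5, 2]
h(1.75) = 0.390625 > 0, so the root lies in [1.75, 2]
h(1.875) = -0.716797 < 0, so the root lies in [1.75, 1.875]
h(1.8125) = -0.1418 < 0, so the root lies in [1.75, 1.8125]
h(1.78125) = 0.1296 > 0, so the root lies in [1.78125, 1.8125]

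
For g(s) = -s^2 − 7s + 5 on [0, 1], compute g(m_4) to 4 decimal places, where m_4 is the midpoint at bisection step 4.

midpoint 0.5: g = 1.25 > 0 → [0.5, 1]
midpoint 0.75: g = -0.8125 < 0 → [0.5, 0.75]
midpoint 0.625: g = 0.234375 > 0 → [0.625, 0.75]
midpoint 0.6875: g = -0.2852 < 0 → [0.625, 0.6875]

-0.2852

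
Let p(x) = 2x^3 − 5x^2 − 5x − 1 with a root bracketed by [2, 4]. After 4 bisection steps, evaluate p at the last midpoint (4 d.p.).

m = 3, p(m) = -7 (−); new bracket [3, 4]
m = 3.5, p(m) = 6 (+); new bracket [3, 3.5]
m = 3.25, p(m) = -1.40625 (−); new bracket [3.25, 3.5]
m = 3.375, p(m) = 2.0586 (+); new bracket [3.25, 3.375]

2.0586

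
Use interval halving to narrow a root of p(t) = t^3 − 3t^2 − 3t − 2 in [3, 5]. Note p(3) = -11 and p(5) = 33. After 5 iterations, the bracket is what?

[3.875, 3.9375]

midpoint 4: p = 2 > 0 → [3, 4]
midpoint 3.5: p = -6.375 < 0 → [3.5, 4]
midpoint 3.75: p = -2.703125 < 0 → [3.75, 4]
midpoint 3.875: p = -0.4863 < 0 → [3.875, 4]
midpoint 3.9375: p = 0.7224 > 0 → [3.875, 3.9375]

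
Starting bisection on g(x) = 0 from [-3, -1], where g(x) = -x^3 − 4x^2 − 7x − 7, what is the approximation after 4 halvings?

-2.375

x = -2 gives g = -1, negative; keep [-3, -2]
x = -2.5 gives g = 1.125, positive; keep [-2.5, -2]
x = -2.25 gives g = -0.109375, negative; keep [-2.5, -2.25]
x = -2.375 gives g = 0.459, positive; keep [-2.375, -2.25]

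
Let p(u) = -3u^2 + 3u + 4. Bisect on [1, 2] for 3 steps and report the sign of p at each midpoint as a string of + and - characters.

p(1.5) = 1.75 > 0, so the root lies in [1.5, 2]
p(1.75) = 0.0625 > 0, so the root lies in [1.75, 2]
p(1.875) = -0.921875 < 0, so the root lies in [1.75, 1.875]

++-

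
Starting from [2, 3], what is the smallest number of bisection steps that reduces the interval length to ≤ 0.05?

Width after n steps is 1/2^n. Need 2^n ≥ 1/0.05 = 20.
2^4 = 16 < 20 ≤ 2^5 = 32, so n = 5.

5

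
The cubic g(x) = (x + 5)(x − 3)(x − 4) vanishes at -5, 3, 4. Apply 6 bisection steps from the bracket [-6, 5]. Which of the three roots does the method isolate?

midpoint -0.5: g = 70.875 > 0 → [-6, -0.5]
midpoint -3.25: g = 79.296875 > 0 → [-6, -3.25]
midpoint -4.625: g = 24.662109 > 0 → [-6, -4.625]
midpoint -5.3125: g = -24.1907 < 0 → [-5.3125, -4.625]
midpoint -4.96875: g = 2.2334 > 0 → [-5.3125, -4.96875]
midpoint -5.140625: g = -10.464 < 0 → [-5.140625, -4.96875]

-5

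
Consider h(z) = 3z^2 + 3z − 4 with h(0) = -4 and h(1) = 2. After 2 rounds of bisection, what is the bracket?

z = 0.5 gives h = -1.75, negative; keep [0.5, 1]
z = 0.75 gives h = -0.0625, negative; keep [0.75, 1]

[0.75, 1]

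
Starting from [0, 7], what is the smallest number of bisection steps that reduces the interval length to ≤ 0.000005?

21

Width after n steps is 7/2^n. Need 2^n ≥ 7/0.000005 = 1400000.
2^20 = 1048576 < 1400000 ≤ 2^21 = 2097152, so n = 21.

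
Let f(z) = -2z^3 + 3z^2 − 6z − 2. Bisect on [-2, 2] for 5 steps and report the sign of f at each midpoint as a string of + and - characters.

z = 0 gives f = -2, negative; keep [-2, 0]
z = -1 gives f = 9, positive; keep [-1, 0]
z = -0.5 gives f = 2, positive; keep [-0.5, 0]
z = -0.25 gives f = -0.2812, negative; keep [-0.5, -0.25]
z = -0.375 gives f = 0.7773, positive; keep [-0.375, -0.25]

-++-+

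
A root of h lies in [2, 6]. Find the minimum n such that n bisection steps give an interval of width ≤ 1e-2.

9

Width after n steps is 4/2^n. Need 2^n ≥ 4/1e-2 = 400.
2^8 = 256 < 400 ≤ 2^9 = 512, so n = 9.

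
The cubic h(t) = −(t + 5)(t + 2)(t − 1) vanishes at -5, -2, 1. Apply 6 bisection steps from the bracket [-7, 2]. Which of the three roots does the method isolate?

-5

h(-2.5) = -4.375 < 0, so the root lies in [-7, -2.5]
h(-4.75) = -3.953125 < 0, so the root lies in [-7, -4.75]
h(-5.875) = 23.310547 > 0, so the root lies in [-5.875, -4.75]
h(-5.3125) = 6.5344 > 0, so the root lies in [-5.3125, -4.75]
h(-5.03125) = 0.5713 > 0, so the root lies in [-5.03125, -4.75]
h(-4.890625) = -1.8624 < 0, so the root lies in [-5.03125, -4.890625]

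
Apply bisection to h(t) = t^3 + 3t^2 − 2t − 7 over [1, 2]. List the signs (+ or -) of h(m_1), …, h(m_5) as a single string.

+----

t = 1.5 gives h = 0.125, positive; keep [1, 1.5]
t = 1.25 gives h = -2.859375, negative; keep [1.25, 1.5]
t = 1.375 gives h = -1.478516, negative; keep [1.375, 1.5]
t = 1.4375 gives h = -0.7053, negative; keep [1.4375, 1.5]
t = 1.46875 gives h = -0.2974, negative; keep [1.46875, 1.5]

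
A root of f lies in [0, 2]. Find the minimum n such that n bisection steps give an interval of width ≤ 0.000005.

Width after n steps is 2/2^n. Need 2^n ≥ 2/0.000005 = 400000.
2^18 = 262144 < 400000 ≤ 2^19 = 524288, so n = 19.

19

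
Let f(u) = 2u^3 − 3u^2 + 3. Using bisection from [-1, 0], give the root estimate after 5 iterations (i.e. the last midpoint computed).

f(-0.5) = 2 > 0, so the root lies in [-1, -0.5]
f(-0.75) = 0.46875 > 0, so the root lies in [-1, -0.75]
f(-0.875) = -0.636719 < 0, so the root lies in [-0.875, -0.75]
f(-0.8125) = -0.0532 < 0, so the root lies in [-0.8125, -0.75]
f(-0.78125) = 0.2153 > 0, so the root lies in [-0.8125, -0.78125]

-0.78125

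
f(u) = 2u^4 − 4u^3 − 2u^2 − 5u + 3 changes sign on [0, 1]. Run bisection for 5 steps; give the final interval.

m = 0.5, f(m) = -0.375 (−); new bracket [0, 0.5]
m = 0.25, f(m) = 1.570312 (+); new bracket [0.25, 0.5]
m = 0.375, f(m) = 0.672363 (+); new bracket [0.375, 0.5]
m = 0.4375, f(m) = 0.168 (+); new bracket [0.4375, 0.5]
m = 0.46875, f(m) = -0.0986 (−); new bracket [0.4375, 0.46875]

[0.4375, 0.46875]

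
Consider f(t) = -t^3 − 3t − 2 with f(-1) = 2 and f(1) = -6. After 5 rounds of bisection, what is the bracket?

m = 0, f(m) = -2 (−); new bracket [-1, 0]
m = -0.5, f(m) = -0.375 (−); new bracket [-1, -0.5]
m = -0.75, f(m) = 0.671875 (+); new bracket [-0.75, -0.5]
m = -0.625, f(m) = 0.1191 (+); new bracket [-0.625, -0.5]
m = -0.5625, f(m) = -0.1345 (−); new bracket [-0.625, -0.5625]

[-0.625, -0.5625]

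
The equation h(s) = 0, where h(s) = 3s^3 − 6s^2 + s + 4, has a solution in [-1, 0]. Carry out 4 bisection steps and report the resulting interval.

m = -0.5, h(m) = 1.625 (+); new bracket [-1, -0.5]
m = -0.75, h(m) = -1.390625 (−); new bracket [-0.75, -0.5]
m = -0.625, h(m) = 0.298828 (+); new bracket [-0.75, -0.625]
m = -0.6875, h(m) = -0.4983 (−); new bracket [-0.6875, -0.625]

[-0.6875, -0.625]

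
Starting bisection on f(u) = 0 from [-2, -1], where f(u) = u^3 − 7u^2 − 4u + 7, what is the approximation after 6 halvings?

u = -1.5 gives f = -6.125, negative; keep [-1.5, -1]
u = -1.25 gives f = -0.890625, negative; keep [-1.25, -1]
u = -1.125 gives f = 1.216797, positive; keep [-1.25, -1.125]
u = -1.1875 gives f = 0.2043, positive; keep [-1.25, -1.1875]
u = -1.21875 gives f = -0.3327, negative; keep [-1.21875, -1.1875]
u = -1.203125 gives f = -0.0616, negative; keep [-1.203125, -1.1875]

-1.203125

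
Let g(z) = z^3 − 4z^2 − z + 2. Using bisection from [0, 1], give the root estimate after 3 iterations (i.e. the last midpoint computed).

midpoint 0.5: g = 0.625 > 0 → [0.5, 1]
midpoint 0.75: g = -0.578125 < 0 → [0.5, 0.75]
midpoint 0.625: g = 0.056641 > 0 → [0.625, 0.75]

0.625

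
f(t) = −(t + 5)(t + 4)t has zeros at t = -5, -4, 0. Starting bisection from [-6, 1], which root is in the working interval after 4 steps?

f(-2.5) = 9.375 > 0, so the root lies in [-2.5, 1]
f(-0.75) = 10.359375 > 0, so the root lies in [-0.75, 1]
f(0.125) = -2.642578 < 0, so the root lies in [-0.75, 0.125]
f(-0.3125) = 5.4016 > 0, so the root lies in [-0.3125, 0.125]

0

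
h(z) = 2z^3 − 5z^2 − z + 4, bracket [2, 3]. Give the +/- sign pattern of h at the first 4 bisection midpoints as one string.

midpoint 2.5: h = 1.5 > 0 → [2, 2.5]
midpoint 2.25: h = -0.78125 < 0 → [2.25, 2.5]
midpoint 2.375: h = 0.214844 > 0 → [2.25, 2.375]
midpoint 2.3125: h = -0.3179 < 0 → [2.3125, 2.375]

+-+-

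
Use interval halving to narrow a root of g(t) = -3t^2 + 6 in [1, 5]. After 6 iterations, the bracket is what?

m = 3, g(m) = -21 (−); new bracket [1, 3]
m = 2, g(m) = -6 (−); new bracket [1, 2]
m = 1.5, g(m) = -0.75 (−); new bracket [1, 1.5]
m = 1.25, g(m) = 1.3125 (+); new bracket [1.25, 1.5]
m = 1.375, g(m) = 0.3281 (+); new bracket [1.375, 1.5]
m = 1.4375, g(m) = -0.1992 (−); new bracket [1.375, 1.4375]

[1.375, 1.4375]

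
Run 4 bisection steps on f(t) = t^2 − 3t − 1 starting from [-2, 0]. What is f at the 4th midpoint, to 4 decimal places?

t = -1 gives f = 3, positive; keep [-1, 0]
t = -0.5 gives f = 0.75, positive; keep [-0.5, 0]
t = -0.25 gives f = -0.1875, negative; keep [-0.5, -0.25]
t = -0.375 gives f = 0.2656, positive; keep [-0.375, -0.25]

0.2656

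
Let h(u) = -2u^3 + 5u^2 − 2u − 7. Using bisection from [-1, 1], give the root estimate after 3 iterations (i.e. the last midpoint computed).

h(0) = -7 < 0, so the root lies in [-1, 0]
h(-0.5) = -4.5 < 0, so the root lies in [-1, -0.5]
h(-0.75) = -1.84375 < 0, so the root lies in [-1, -0.75]

-0.75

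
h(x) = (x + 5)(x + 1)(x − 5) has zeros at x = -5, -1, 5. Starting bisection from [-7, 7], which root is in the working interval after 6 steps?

5

x = 0 gives h = -25, negative; keep [0, 7]
x = 3.5 gives h = -57.375, negative; keep [3.5, 7]
x = 5.25 gives h = 16.015625, positive; keep [3.5, 5.25]
x = 4.375 gives h = -31.4941, negative; keep [4.375, 5.25]
x = 4.8125 gives h = -10.6941, negative; keep [4.8125, 5.25]
x = 5.03125 gives h = 1.8907, positive; keep [4.8125, 5.03125]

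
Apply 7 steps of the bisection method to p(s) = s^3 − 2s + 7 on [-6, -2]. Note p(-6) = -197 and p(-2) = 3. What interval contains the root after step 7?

[-2.28125, -2.25]

s = -4 gives p = -49, negative; keep [-4, -2]
s = -3 gives p = -14, negative; keep [-3, -2]
s = -2.5 gives p = -3.625, negative; keep [-2.5, -2]
s = -2.25 gives p = 0.1094, positive; keep [-2.5, -2.25]
s = -2.375 gives p = -1.6465, negative; keep [-2.375, -2.25]
s = -2.3125 gives p = -0.7415, negative; keep [-2.3125, -2.25]
s = -2.28125 gives p = -0.3094, negative; keep [-2.28125, -2.25]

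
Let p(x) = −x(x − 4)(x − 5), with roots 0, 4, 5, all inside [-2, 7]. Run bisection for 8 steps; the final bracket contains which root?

p(2.5) = -9.375 < 0, so the root lies in [-2, 2.5]
p(0.25) = -4.453125 < 0, so the root lies in [-2, 0.25]
p(-0.875) = 25.060547 > 0, so the root lies in [-0.875, 0.25]
p(-0.3125) = 7.1594 > 0, so the root lies in [-0.3125, 0.25]
p(-0.03125) = 0.6338 > 0, so the root lies in [-0.03125, 0.25]
p(0.109375) = -2.0811 < 0, so the root lies in [-0.03125, 0.109375]
p(0.0390625) = -0.7676 < 0, so the root lies in [-0.03125, 0.0390625]
p(0.00390625) = -0.078 < 0, so the root lies in [-0.03125, 0.00390625]

0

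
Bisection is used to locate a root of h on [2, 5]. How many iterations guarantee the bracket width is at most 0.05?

6

Width after n steps is 3/2^n. Need 2^n ≥ 3/0.05 = 60.
2^5 = 32 < 60 ≤ 2^6 = 64, so n = 6.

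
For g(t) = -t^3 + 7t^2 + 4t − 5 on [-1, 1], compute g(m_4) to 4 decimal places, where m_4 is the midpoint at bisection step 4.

t = 0 gives g = -5, negative; keep [0, 1]
t = 0.5 gives g = -1.375, negative; keep [0.5, 1]
t = 0.75 gives g = 1.515625, positive; keep [0.5, 0.75]
t = 0.625 gives g = -0.0098, negative; keep [0.625, 0.75]

-0.0098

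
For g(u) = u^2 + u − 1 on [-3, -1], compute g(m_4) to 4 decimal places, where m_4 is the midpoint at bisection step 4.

0.0156

midpoint -2: g = 1 > 0 → [-2, -1]
midpoint -1.5: g = -0.25 < 0 → [-2, -1.5]
midpoint -1.75: g = 0.3125 > 0 → [-1.75, -1.5]
midpoint -1.625: g = 0.0156 > 0 → [-1.625, -1.5]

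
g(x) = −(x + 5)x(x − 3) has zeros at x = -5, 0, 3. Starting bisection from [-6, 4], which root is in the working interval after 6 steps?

-5

midpoint -1: g = -16 < 0 → [-6, -1]
midpoint -3.5: g = -34.125 < 0 → [-6, -3.5]
midpoint -4.75: g = -9.203125 < 0 → [-6, -4.75]
midpoint -5.375: g = 16.8809 > 0 → [-5.375, -4.75]
midpoint -5.0625: g = 2.551 > 0 → [-5.0625, -4.75]
midpoint -4.90625: g = -3.6366 < 0 → [-5.0625, -4.90625]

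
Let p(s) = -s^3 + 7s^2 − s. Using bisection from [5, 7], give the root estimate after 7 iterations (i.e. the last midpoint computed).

m = 6, p(m) = 30 (+); new bracket [6, 7]
m = 6.5, p(m) = 14.625 (+); new bracket [6.5, 7]
m = 6.75, p(m) = 4.640625 (+); new bracket [6.75, 7]
m = 6.875, p(m) = -0.9668 (−); new bracket [6.75, 6.875]
m = 6.8125, p(m) = 1.8894 (+); new bracket [6.8125, 6.875]
m = 6.84375, p(m) = 0.4745 (+); new bracket [6.84375, 6.875]
m = 6.859375, p(m) = -0.2428 (−); new bracket [6.84375, 6.859375]

6.859375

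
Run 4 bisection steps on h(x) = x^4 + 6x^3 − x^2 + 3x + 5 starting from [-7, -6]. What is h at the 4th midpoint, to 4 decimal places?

x = -6.5 gives h = 80.5625, positive; keep [-6.5, -6]
x = -6.25 gives h = 8.222656, positive; keep [-6.25, -6]
x = -6.125 gives h = -22.167725, negative; keep [-6.25, -6.125]
x = -6.1875 gives h = -7.4309, negative; keep [-6.25, -6.1875]

-7.4309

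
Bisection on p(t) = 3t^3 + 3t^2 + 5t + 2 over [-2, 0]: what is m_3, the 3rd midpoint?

-0.25

midpoint -1: p = -3 < 0 → [-1, 0]
midpoint -0.5: p = -0.125 < 0 → [-0.5, 0]
midpoint -0.25: p = 0.890625 > 0 → [-0.5, -0.25]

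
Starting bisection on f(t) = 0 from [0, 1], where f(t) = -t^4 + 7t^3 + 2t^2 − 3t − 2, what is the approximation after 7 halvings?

m = 0.5, f(m) = -2.1875 (−); new bracket [0.5, 1]
m = 0.75, f(m) = -0.488281 (−); new bracket [0.75, 1]
m = 0.875, f(m) = 1.009521 (+); new bracket [0.75, 0.875]
m = 0.8125, f(m) = 0.2016 (+); new bracket [0.75, 0.8125]
m = 0.78125, f(m) = -0.1577 (−); new bracket [0.78125, 0.8125]
m = 0.796875, f(m) = 0.0183 (+); new bracket [0.78125, 0.796875]
m = 0.7890625, f(m) = -0.0706 (−); new bracket [0.7890625, 0.796875]

0.7890625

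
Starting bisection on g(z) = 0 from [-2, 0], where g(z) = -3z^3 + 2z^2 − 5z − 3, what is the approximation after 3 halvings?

-0.25

g(-1) = 7 > 0, so the root lies in [-1, 0]
g(-0.5) = 0.375 > 0, so the root lies in [-0.5, 0]
g(-0.25) = -1.578125 < 0, so the root lies in [-0.5, -0.25]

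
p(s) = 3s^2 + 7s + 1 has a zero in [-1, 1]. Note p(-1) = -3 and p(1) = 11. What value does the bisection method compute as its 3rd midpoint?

-0.25

m = 0, p(m) = 1 (+); new bracket [-1, 0]
m = -0.5, p(m) = -1.75 (−); new bracket [-0.5, 0]
m = -0.25, p(m) = -0.5625 (−); new bracket [-0.25, 0]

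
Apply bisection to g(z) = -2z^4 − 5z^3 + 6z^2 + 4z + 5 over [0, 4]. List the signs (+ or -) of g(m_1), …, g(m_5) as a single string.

-+-++

midpoint 2: g = -35 < 0 → [0, 2]
midpoint 1: g = 8 > 0 → [1, 2]
midpoint 1.5: g = -2.5 < 0 → [1, 1.5]
midpoint 1.25: g = 4.7266 > 0 → [1.25, 1.5]
midpoint 1.375: g = 1.6968 > 0 → [1.375, 1.5]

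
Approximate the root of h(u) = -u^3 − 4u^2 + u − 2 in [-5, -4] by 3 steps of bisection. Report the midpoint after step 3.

u = -4.5 gives h = 3.625, positive; keep [-4.5, -4]
u = -4.25 gives h = -1.734375, negative; keep [-4.5, -4.25]
u = -4.375 gives h = 0.802734, positive; keep [-4.375, -4.25]

-4.375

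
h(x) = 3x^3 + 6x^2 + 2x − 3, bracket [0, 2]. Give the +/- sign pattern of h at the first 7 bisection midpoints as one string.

h(1) = 8 > 0, so the root lies in [0, 1]
h(0.5) = -0.125 < 0, so the root lies in [0.5, 1]
h(0.75) = 3.140625 > 0, so the root lies in [0.5, 0.75]
h(0.625) = 1.3262 > 0, so the root lies in [0.5, 0.625]
h(0.5625) = 0.5574 > 0, so the root lies in [0.5, 0.5625]
h(0.53125) = 0.2057 > 0, so the root lies in [0.5, 0.53125]
h(0.515625) = 0.0377 > 0, so the root lies in [0.5, 0.515625]

+-+++++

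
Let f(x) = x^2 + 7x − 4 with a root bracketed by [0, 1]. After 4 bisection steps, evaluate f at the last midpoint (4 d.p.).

0.2539

f(0.5) = -0.25 < 0, so the root lies in [0.5, 1]
f(0.75) = 1.8125 > 0, so the root lies in [0.5, 0.75]
f(0.625) = 0.765625 > 0, so the root lies in [0.5, 0.625]
f(0.5625) = 0.2539 > 0, so the root lies in [0.5, 0.5625]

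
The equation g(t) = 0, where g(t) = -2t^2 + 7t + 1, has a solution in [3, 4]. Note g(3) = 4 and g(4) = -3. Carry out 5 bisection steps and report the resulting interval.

[3.625, 3.65625]

g(3.5) = 1 > 0, so the root lies in [3.5, 4]
g(3.75) = -0.875 < 0, so the root lies in [3.5, 3.75]
g(3.625) = 0.09375 > 0, so the root lies in [3.625, 3.75]
g(3.6875) = -0.3828 < 0, so the root lies in [3.625, 3.6875]
g(3.65625) = -0.1426 < 0, so the root lies in [3.625, 3.65625]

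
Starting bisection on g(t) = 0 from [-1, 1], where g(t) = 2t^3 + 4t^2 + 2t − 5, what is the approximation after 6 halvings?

0.78125

midpoint 0: g = -5 < 0 → [0, 1]
midpoint 0.5: g = -2.75 < 0 → [0.5, 1]
midpoint 0.75: g = -0.40625 < 0 → [0.75, 1]
midpoint 0.875: g = 1.1523 > 0 → [0.75, 0.875]
midpoint 0.8125: g = 0.3384 > 0 → [0.75, 0.8125]
midpoint 0.78125: g = -0.0424 < 0 → [0.78125, 0.8125]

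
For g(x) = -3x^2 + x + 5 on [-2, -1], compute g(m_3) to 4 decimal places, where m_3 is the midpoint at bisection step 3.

0.0781

g(-1.5) = -3.25 < 0, so the root lies in [-1.5, -1]
g(-1.25) = -0.9375 < 0, so the root lies in [-1.25, -1]
g(-1.125) = 0.078125 > 0, so the root lies in [-1.25, -1.125]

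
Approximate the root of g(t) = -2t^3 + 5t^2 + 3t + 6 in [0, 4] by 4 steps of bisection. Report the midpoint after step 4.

3.25

g(2) = 16 > 0, so the root lies in [2, 4]
g(3) = 6 > 0, so the root lies in [3, 4]
g(3.5) = -8 < 0, so the root lies in [3, 3.5]
g(3.25) = -0.0938 < 0, so the root lies in [3, 3.25]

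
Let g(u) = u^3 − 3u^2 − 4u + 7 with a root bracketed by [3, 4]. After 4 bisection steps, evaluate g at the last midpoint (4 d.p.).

u = 3.5 gives g = -0.875, negative; keep [3.5, 4]
u = 3.75 gives g = 2.546875, positive; keep [3.5, 3.75]
u = 3.625 gives g = 0.712891, positive; keep [3.5, 3.625]
u = 3.5625 gives g = -0.1111, negative; keep [3.5625, 3.625]

-0.1111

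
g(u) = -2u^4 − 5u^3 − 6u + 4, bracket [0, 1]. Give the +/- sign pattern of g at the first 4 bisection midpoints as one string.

u = 0.5 gives g = 0.25, positive; keep [0.5, 1]
u = 0.75 gives g = -3.242188, negative; keep [0.5, 0.75]
u = 0.625 gives g = -1.275879, negative; keep [0.5, 0.625]
u = 0.5625 gives g = -0.4651, negative; keep [0.5, 0.5625]

+---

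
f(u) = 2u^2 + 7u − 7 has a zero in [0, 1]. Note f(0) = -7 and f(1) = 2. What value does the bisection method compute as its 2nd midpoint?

0.75

u = 0.5 gives f = -3, negative; keep [0.5, 1]
u = 0.75 gives f = -0.625, negative; keep [0.75, 1]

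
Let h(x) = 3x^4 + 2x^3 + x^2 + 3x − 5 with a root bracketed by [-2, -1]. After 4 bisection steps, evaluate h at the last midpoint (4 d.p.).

-0.3769

midpoint -1.5: h = 1.1875 > 0 → [-1.5, -1]
midpoint -1.25: h = -3.769531 < 0 → [-1.5, -1.25]
midpoint -1.375: h = -1.710205 < 0 → [-1.5, -1.375]
midpoint -1.4375: h = -0.3769 < 0 → [-1.5, -1.4375]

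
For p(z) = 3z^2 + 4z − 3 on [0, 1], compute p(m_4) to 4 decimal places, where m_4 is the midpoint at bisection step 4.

z = 0.5 gives p = -0.25, negative; keep [0.5, 1]
z = 0.75 gives p = 1.6875, positive; keep [0.5, 0.75]
z = 0.625 gives p = 0.671875, positive; keep [0.5, 0.625]
z = 0.5625 gives p = 0.1992, positive; keep [0.5, 0.5625]

0.1992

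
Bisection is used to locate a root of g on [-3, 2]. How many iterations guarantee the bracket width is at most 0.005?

Width after n steps is 5/2^n. Need 2^n ≥ 5/0.005 = 1000.
2^9 = 512 < 1000 ≤ 2^10 = 1024, so n = 10.

10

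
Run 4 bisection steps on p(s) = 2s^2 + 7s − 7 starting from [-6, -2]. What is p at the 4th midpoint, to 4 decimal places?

-0.6250

midpoint -4: p = -3 < 0 → [-6, -4]
midpoint -5: p = 8 > 0 → [-5, -4]
midpoint -4.5: p = 2 > 0 → [-4.5, -4]
midpoint -4.25: p = -0.625 < 0 → [-4.5, -4.25]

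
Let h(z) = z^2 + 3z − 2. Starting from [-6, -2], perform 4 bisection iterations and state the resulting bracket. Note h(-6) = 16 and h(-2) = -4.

[-3.75, -3.5]

h(-4) = 2 > 0, so the root lies in [-4, -2]
h(-3) = -2 < 0, so the root lies in [-4, -3]
h(-3.5) = -0.25 < 0, so the root lies in [-4, -3.5]
h(-3.75) = 0.8125 > 0, so the root lies in [-3.75, -3.5]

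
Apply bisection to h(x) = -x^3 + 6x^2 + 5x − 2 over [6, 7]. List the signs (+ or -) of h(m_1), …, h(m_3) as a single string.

h(6.5) = 9.375 > 0, so the root lies in [6.5, 7]
h(6.75) = -2.421875 < 0, so the root lies in [6.5, 6.75]
h(6.625) = 3.693359 > 0, so the root lies in [6.625, 6.75]

+-+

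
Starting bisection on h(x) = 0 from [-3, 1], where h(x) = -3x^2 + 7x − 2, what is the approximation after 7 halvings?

m = -1, h(m) = -12 (−); new bracket [-1, 1]
m = 0, h(m) = -2 (−); new bracket [0, 1]
m = 0.5, h(m) = 0.75 (+); new bracket [0, 0.5]
m = 0.25, h(m) = -0.4375 (−); new bracket [0.25, 0.5]
m = 0.375, h(m) = 0.2031 (+); new bracket [0.25, 0.375]
m = 0.3125, h(m) = -0.1055 (−); new bracket [0.3125, 0.375]
m = 0.34375, h(m) = 0.0518 (+); new bracket [0.3125, 0.34375]

0.34375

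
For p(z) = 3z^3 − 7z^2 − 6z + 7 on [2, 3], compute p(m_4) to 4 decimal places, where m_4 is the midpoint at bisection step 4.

midpoint 2.5: p = -4.875 < 0 → [2.5, 3]
midpoint 2.75: p = -0.046875 < 0 → [2.75, 3]
midpoint 2.875: p = 3.181641 > 0 → [2.75, 2.875]
midpoint 2.8125: p = 1.4958 > 0 → [2.75, 2.8125]

1.4958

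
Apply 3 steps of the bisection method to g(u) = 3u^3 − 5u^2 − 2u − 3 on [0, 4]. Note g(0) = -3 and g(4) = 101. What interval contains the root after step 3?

[2, 2.5]

g(2) = -3 < 0, so the root lies in [2, 4]
g(3) = 27 > 0, so the root lies in [2, 3]
g(2.5) = 7.625 > 0, so the root lies in [2, 2.5]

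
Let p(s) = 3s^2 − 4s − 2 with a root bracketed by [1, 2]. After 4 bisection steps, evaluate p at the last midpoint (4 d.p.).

midpoint 1.5: p = -1.25 < 0 → [1.5, 2]
midpoint 1.75: p = 0.1875 > 0 → [1.5, 1.75]
midpoint 1.625: p = -0.578125 < 0 → [1.625, 1.75]
midpoint 1.6875: p = -0.207 < 0 → [1.6875, 1.75]

-0.2070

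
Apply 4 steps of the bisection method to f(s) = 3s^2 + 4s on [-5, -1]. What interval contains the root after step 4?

[-1.5, -1.25]

midpoint -3: f = 15 > 0 → [-3, -1]
midpoint -2: f = 4 > 0 → [-2, -1]
midpoint -1.5: f = 0.75 > 0 → [-1.5, -1]
midpoint -1.25: f = -0.3125 < 0 → [-1.5, -1.25]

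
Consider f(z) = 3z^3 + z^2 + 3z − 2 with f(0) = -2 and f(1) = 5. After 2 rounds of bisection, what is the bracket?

m = 0.5, f(m) = 0.125 (+); new bracket [0, 0.5]
m = 0.25, f(m) = -1.140625 (−); new bracket [0.25, 0.5]

[0.25, 0.5]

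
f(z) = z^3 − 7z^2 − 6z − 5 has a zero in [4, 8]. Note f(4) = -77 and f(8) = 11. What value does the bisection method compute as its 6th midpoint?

7.8125

m = 6, f(m) = -77 (−); new bracket [6, 8]
m = 7, f(m) = -47 (−); new bracket [7, 8]
m = 7.5, f(m) = -21.875 (−); new bracket [7.5, 8]
m = 7.75, f(m) = -6.4531 (−); new bracket [7.75, 8]
m = 7.875, f(m) = 2.0137 (+); new bracket [7.75, 7.875]
m = 7.8125, f(m) = -2.2839 (−); new bracket [7.8125, 7.875]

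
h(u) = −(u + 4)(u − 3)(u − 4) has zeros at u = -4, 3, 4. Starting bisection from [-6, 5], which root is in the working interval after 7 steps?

u = -0.5 gives h = -55.125, negative; keep [-6, -0.5]
u = -3.25 gives h = -33.984375, negative; keep [-6, -3.25]
u = -4.625 gives h = 41.103516, positive; keep [-4.625, -3.25]
u = -3.9375 gives h = -3.4417, negative; keep [-4.625, -3.9375]
u = -4.28125 gives h = 16.9588, positive; keep [-4.28125, -3.9375]
u = -4.109375 gives h = 6.3058, positive; keep [-4.109375, -3.9375]
u = -4.0234375 gives h = 1.3208, positive; keep [-4.0234375, -3.9375]

-4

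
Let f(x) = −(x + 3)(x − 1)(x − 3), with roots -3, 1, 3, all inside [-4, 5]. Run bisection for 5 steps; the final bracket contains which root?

x = 0.5 gives f = -4.375, negative; keep [-4, 0.5]
x = -1.75 gives f = -16.328125, negative; keep [-4, -1.75]
x = -2.875 gives f = -2.845703, negative; keep [-4, -2.875]
x = -3.4375 gives f = 12.4978, positive; keep [-3.4375, -2.875]
x = -3.15625 gives f = 3.998, positive; keep [-3.15625, -2.875]

-3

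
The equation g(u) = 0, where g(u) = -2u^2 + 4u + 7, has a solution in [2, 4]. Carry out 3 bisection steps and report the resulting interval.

midpoint 3: g = 1 > 0 → [3, 4]
midpoint 3.5: g = -3.5 < 0 → [3, 3.5]
midpoint 3.25: g = -1.125 < 0 → [3, 3.25]

[3, 3.25]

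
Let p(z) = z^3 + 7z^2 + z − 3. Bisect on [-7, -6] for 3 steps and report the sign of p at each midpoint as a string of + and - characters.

z = -6.5 gives p = 11.625, positive; keep [-7, -6.5]
z = -6.75 gives p = 1.640625, positive; keep [-7, -6.75]
z = -6.875 gives p = -3.966797, negative; keep [-6.875, -6.75]

++-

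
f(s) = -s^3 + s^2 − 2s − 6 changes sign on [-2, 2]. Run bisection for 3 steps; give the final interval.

[-1.5, -1]

s = 0 gives f = -6, negative; keep [-2, 0]
s = -1 gives f = -2, negative; keep [-2, -1]
s = -1.5 gives f = 2.625, positive; keep [-1.5, -1]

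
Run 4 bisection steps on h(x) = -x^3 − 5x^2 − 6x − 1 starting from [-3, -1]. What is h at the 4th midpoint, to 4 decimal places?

-0.1621

x = -2 gives h = -1, negative; keep [-2, -1]
x = -1.5 gives h = 0.125, positive; keep [-2, -1.5]
x = -1.75 gives h = -0.453125, negative; keep [-1.75, -1.5]
x = -1.625 gives h = -0.1621, negative; keep [-1.625, -1.5]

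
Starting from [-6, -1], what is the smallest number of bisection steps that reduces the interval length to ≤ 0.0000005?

Width after n steps is 5/2^n. Need 2^n ≥ 5/0.0000005 = 10000000.
2^23 = 8388608 < 10000000 ≤ 2^24 = 16777216, so n = 24.

24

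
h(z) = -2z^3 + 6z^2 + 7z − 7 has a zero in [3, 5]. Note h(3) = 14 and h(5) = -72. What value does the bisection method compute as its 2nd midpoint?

3.5

z = 4 gives h = -11, negative; keep [3, 4]
z = 3.5 gives h = 5.25, positive; keep [3.5, 4]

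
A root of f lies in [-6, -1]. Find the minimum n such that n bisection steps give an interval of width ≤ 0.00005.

Width after n steps is 5/2^n. Need 2^n ≥ 5/0.00005 = 100000.
2^16 = 65536 < 100000 ≤ 2^17 = 131072, so n = 17.

17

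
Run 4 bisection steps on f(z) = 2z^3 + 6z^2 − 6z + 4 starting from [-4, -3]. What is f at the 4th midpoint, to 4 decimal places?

z = -3.5 gives f = 12.75, positive; keep [-4, -3.5]
z = -3.75 gives f = 5.40625, positive; keep [-4, -3.75]
z = -3.875 gives f = 0.972656, positive; keep [-4, -3.875]
z = -3.9375 gives f = -1.4448, negative; keep [-3.9375, -3.875]

-1.4448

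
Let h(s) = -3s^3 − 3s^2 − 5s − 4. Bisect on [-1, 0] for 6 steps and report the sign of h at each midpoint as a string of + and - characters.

m = -0.5, h(m) = -1.875 (−); new bracket [-1, -0.5]
m = -0.75, h(m) = -0.671875 (−); new bracket [-1, -0.75]
m = -0.875, h(m) = 0.087891 (+); new bracket [-0.875, -0.75]
m = -0.8125, h(m) = -0.3088 (−); new bracket [-0.875, -0.8125]
m = -0.84375, h(m) = -0.115 (−); new bracket [-0.875, -0.84375]
m = -0.859375, h(m) = -0.0147 (−); new bracket [-0.875, -0.859375]

--+---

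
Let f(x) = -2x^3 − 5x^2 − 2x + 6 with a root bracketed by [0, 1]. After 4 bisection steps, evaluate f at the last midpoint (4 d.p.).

0.0015

x = 0.5 gives f = 3.5, positive; keep [0.5, 1]
x = 0.75 gives f = 0.84375, positive; keep [0.75, 1]
x = 0.875 gives f = -0.917969, negative; keep [0.75, 0.875]
x = 0.8125 gives f = 0.0015, positive; keep [0.8125, 0.875]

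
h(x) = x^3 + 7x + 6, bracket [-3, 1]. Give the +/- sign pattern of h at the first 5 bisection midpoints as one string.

midpoint -1: h = -2 < 0 → [-1, 1]
midpoint 0: h = 6 > 0 → [-1, 0]
midpoint -0.5: h = 2.375 > 0 → [-1, -0.5]
midpoint -0.75: h = 0.3281 > 0 → [-1, -0.75]
midpoint -0.875: h = -0.7949 < 0 → [-0.875, -0.75]

-+++-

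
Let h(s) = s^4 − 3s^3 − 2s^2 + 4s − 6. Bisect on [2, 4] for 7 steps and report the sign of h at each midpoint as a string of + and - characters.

h(3) = -12 < 0, so the root lies in [3, 4]
h(3.5) = 4.9375 > 0, so the root lies in [3, 3.5]
h(3.25) = -5.542969 < 0, so the root lies in [3.25, 3.5]
h(3.375) = -0.865 < 0, so the root lies in [3.375, 3.5]
h(3.4375) = 1.888 > 0, so the root lies in [3.375, 3.4375]
h(3.40625) = 0.4754 > 0, so the root lies in [3.375, 3.40625]
h(3.390625) = -0.2037 < 0, so the root lies in [3.390625, 3.40625]

-+--++-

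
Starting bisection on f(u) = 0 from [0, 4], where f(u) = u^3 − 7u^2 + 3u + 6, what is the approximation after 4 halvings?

m = 2, f(m) = -8 (−); new bracket [0, 2]
m = 1, f(m) = 3 (+); new bracket [1, 2]
m = 1.5, f(m) = -1.875 (−); new bracket [1, 1.5]
m = 1.25, f(m) = 0.7656 (+); new bracket [1.25, 1.5]

1.25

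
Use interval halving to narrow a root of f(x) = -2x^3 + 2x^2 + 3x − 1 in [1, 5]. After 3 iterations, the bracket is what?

m = 3, f(m) = -28 (−); new bracket [1, 3]
m = 2, f(m) = -3 (−); new bracket [1, 2]
m = 1.5, f(m) = 1.25 (+); new bracket [1.5, 2]

[1.5, 2]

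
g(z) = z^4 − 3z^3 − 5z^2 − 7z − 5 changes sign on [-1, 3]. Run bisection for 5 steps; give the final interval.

[-1, -0.875]

m = 1, g(m) = -19 (−); new bracket [-1, 1]
m = 0, g(m) = -5 (−); new bracket [-1, 0]
m = -0.5, g(m) = -2.3125 (−); new bracket [-1, -0.5]
m = -0.75, g(m) = -0.9805 (−); new bracket [-1, -0.75]
m = -0.875, g(m) = -0.1072 (−); new bracket [-1, -0.875]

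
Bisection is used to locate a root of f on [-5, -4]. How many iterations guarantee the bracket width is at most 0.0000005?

Width after n steps is 1/2^n. Need 2^n ≥ 1/0.0000005 = 2000000.
2^20 = 1048576 < 2000000 ≤ 2^21 = 2097152, so n = 21.

21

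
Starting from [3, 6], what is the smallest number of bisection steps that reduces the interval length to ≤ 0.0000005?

Width after n steps is 3/2^n. Need 2^n ≥ 3/0.0000005 = 6000000.
2^22 = 4194304 < 6000000 ≤ 2^23 = 8388608, so n = 23.

23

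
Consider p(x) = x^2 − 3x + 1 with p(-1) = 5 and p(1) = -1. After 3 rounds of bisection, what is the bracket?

p(0) = 1 > 0, so the root lies in [0, 1]
p(0.5) = -0.25 < 0, so the root lies in [0, 0.5]
p(0.25) = 0.3125 > 0, so the root lies in [0.25, 0.5]

[0.25, 0.5]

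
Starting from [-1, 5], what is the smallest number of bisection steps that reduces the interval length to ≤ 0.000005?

Width after n steps is 6/2^n. Need 2^n ≥ 6/0.000005 = 1200000.
2^20 = 1048576 < 1200000 ≤ 2^21 = 2097152, so n = 21.

21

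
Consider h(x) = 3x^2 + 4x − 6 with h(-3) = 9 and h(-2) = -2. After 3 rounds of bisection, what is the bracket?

[-2.25, -2.125]

midpoint -2.5: h = 2.75 > 0 → [-2.5, -2]
midpoint -2.25: h = 0.1875 > 0 → [-2.25, -2]
midpoint -2.125: h = -0.953125 < 0 → [-2.25, -2.125]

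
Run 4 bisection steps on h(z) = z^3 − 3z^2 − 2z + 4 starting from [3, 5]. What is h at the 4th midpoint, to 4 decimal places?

z = 4 gives h = 12, positive; keep [3, 4]
z = 3.5 gives h = 3.125, positive; keep [3, 3.5]
z = 3.25 gives h = 0.140625, positive; keep [3, 3.25]
z = 3.125 gives h = -1.0293, negative; keep [3.125, 3.25]

-1.0293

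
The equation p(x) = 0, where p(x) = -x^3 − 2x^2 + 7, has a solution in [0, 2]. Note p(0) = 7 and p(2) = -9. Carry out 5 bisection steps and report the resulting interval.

m = 1, p(m) = 4 (+); new bracket [1, 2]
m = 1.5, p(m) = -0.875 (−); new bracket [1, 1.5]
m = 1.25, p(m) = 1.921875 (+); new bracket [1.25, 1.5]
m = 1.375, p(m) = 0.6191 (+); new bracket [1.375, 1.5]
m = 1.4375, p(m) = -0.1033 (−); new bracket [1.375, 1.4375]

[1.375, 1.4375]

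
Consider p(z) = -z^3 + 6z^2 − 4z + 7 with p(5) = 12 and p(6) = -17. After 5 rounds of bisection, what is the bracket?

midpoint 5.5: p = 0.125 > 0 → [5.5, 6]
midpoint 5.75: p = -7.734375 < 0 → [5.5, 5.75]
midpoint 5.625: p = -3.634766 < 0 → [5.5, 5.625]
midpoint 5.5625: p = -1.7131 < 0 → [5.5, 5.5625]
midpoint 5.53125: p = -0.7837 < 0 → [5.5, 5.53125]

[5.5, 5.53125]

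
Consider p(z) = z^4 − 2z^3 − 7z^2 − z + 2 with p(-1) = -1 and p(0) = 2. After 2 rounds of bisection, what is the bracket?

[-0.75, -0.5]

m = -0.5, p(m) = 1.0625 (+); new bracket [-1, -0.5]
m = -0.75, p(m) = -0.027344 (−); new bracket [-0.75, -0.5]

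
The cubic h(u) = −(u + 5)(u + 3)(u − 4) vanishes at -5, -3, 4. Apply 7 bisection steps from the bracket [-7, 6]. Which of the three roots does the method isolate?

4

m = -0.5, h(m) = 50.625 (+); new bracket [-0.5, 6]
m = 2.75, h(m) = 55.703125 (+); new bracket [2.75, 6]
m = 4.375, h(m) = -25.927734 (−); new bracket [2.75, 4.375]
m = 3.5625, h(m) = 24.5837 (+); new bracket [3.5625, 4.375]
m = 3.96875, h(m) = 1.9532 (+); new bracket [3.96875, 4.375]
m = 4.171875, h(m) = -11.3059 (−); new bracket [3.96875, 4.171875]
m = 4.0703125, h(m) = -4.5091 (−); new bracket [3.96875, 4.0703125]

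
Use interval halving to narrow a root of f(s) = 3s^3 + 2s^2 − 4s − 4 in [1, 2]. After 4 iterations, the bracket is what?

m = 1.5, f(m) = 4.625 (+); new bracket [1, 1.5]
m = 1.25, f(m) = -0.015625 (−); new bracket [1.25, 1.5]
m = 1.375, f(m) = 2.080078 (+); new bracket [1.25, 1.375]
m = 1.3125, f(m) = 0.9783 (+); new bracket [1.25, 1.3125]

[1.25, 1.3125]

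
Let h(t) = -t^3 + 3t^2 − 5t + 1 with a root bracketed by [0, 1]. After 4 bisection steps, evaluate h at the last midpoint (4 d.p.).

m = 0.5, h(m) = -0.875 (−); new bracket [0, 0.5]
m = 0.25, h(m) = -0.078125 (−); new bracket [0, 0.25]
m = 0.125, h(m) = 0.419922 (+); new bracket [0.125, 0.25]
m = 0.1875, h(m) = 0.1614 (+); new bracket [0.1875, 0.25]

0.1614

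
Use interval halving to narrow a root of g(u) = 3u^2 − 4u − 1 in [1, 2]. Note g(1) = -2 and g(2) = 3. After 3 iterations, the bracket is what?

[1.5, 1.625]

u = 1.5 gives g = -0.25, negative; keep [1.5, 2]
u = 1.75 gives g = 1.1875, positive; keep [1.5, 1.75]
u = 1.625 gives g = 0.421875, positive; keep [1.5, 1.625]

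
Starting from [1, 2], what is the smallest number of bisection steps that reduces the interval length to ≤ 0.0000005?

Width after n steps is 1/2^n. Need 2^n ≥ 1/0.0000005 = 2000000.
2^20 = 1048576 < 2000000 ≤ 2^21 = 2097152, so n = 21.

21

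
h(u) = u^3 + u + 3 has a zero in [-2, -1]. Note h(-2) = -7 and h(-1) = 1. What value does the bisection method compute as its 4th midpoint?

-1.1875

midpoint -1.5: h = -1.875 < 0 → [-1.5, -1]
midpoint -1.25: h = -0.203125 < 0 → [-1.25, -1]
midpoint -1.125: h = 0.451172 > 0 → [-1.25, -1.125]
midpoint -1.1875: h = 0.1379 > 0 → [-1.25, -1.1875]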